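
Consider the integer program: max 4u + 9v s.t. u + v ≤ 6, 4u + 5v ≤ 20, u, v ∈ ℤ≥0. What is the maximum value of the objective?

(u,v)=(0,4): 1·0+1·4=4≤6, 4·0+5·4=20≤20, objective 36.
(u,v)=(1,3): 1·1+1·3=4≤6, 4·1+5·3=19≤20, objective 31.
(u,v)=(0,3): 1·0+1·3=3≤6, 4·0+5·3=15≤20, objective 27.
Maximum is 36 at (u,v)=(0,4).

36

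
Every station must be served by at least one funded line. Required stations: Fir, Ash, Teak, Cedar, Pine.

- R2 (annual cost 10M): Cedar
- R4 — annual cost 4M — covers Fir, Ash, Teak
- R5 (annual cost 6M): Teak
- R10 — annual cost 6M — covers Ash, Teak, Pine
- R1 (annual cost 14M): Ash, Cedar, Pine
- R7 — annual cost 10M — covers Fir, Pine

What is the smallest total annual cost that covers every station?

This is an integer covering problem.
The greedy cost-per-new-station heuristic would pick R4, R10, and R2 for 20, but a cheaper cover exists.
Choose R4 and R1: together they cover Fir, Ash, Teak, Cedar, Pine — every station.
Total annual cost: 4 + 14 = 18.
No cover costs less than 18.

18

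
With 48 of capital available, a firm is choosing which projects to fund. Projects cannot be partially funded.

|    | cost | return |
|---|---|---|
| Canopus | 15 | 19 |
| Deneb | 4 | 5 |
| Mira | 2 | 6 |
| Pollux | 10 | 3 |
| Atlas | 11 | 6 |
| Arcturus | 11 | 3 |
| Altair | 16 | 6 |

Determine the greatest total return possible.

42

Take Canopus, Deneb, Mira, Atlas, and Altair: cost 15 + 4 + 2 + 11 + 16 = 48 ≤ 48, return 19 + 5 + 6 + 6 + 6 = 42.
No other feasible combination does better.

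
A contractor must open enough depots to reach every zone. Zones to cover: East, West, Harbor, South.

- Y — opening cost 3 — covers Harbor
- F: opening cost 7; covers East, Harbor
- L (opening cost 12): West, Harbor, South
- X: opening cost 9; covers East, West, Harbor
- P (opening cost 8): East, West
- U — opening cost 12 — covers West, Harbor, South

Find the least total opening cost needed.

The greedy cost-per-new-zone heuristic would pick Y, P, and L for 23, but a cheaper cover exists.
Choose F and L: together they cover East, West, Harbor, South — every zone.
Total opening cost: 7 + 12 = 19.
No cover costs less than 19.

19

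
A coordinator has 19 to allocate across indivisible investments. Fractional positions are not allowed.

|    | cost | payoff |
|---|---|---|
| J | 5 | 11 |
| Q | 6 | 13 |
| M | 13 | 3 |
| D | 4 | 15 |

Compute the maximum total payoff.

39

Treat it as a binary knapsack problem.
Allowing fractional choices, the relaxed optimum would be about 39.9, but investments are indivisible.
Q + D: cost 6 + 4 = 10 ≤ 19, payoff 13 + 15 = 28.
J + Q + D: cost 5 + 6 + 4 = 15 ≤ 19, payoff 11 + 13 + 15 = 39.
Best is J, Q, and D with total payoff 39.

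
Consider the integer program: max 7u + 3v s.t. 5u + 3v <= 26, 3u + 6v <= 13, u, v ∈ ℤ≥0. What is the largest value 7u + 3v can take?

28

(u,v)=(4,0): 5·4+3·0=20≤26, 3·4+6·0=12≤13, objective 28.
(u,v)=(3,0): 5·3+3·0=15≤26, 3·3+6·0=9≤13, objective 21.
No feasible integer point exceeds 28.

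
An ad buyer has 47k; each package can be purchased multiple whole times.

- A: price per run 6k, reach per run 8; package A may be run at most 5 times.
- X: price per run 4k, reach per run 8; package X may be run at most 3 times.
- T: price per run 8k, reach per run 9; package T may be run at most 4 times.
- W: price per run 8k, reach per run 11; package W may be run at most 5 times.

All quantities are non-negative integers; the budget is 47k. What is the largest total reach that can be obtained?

70

This is a bounded integer knapsack.
Take 3×A, 3×X, and 2×W: price 46 ≤ 47, reach 3·8 + 3·8 + 2·11 = 70.
X has the best ratio (8/4) and is taken to its limit of 3; remaining capacity is filled optimally with the others.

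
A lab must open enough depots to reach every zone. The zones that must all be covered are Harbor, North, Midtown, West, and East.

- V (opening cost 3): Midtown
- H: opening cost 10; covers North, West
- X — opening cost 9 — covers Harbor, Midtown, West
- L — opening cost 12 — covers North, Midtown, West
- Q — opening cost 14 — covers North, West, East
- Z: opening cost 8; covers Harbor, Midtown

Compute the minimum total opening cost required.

Choose Q and Z: together they cover Harbor, North, Midtown, West, East — every zone.
Total opening cost: 14 + 8 = 22.

22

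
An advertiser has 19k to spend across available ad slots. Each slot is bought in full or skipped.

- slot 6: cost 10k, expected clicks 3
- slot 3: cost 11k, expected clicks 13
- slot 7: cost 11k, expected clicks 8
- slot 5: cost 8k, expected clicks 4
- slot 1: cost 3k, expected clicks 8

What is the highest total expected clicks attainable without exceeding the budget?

Take slot 3 and slot 1: cost 11 + 3 = 14 ≤ 19, expected clicks 13 + 8 = 21.
No other feasible combination does better.

21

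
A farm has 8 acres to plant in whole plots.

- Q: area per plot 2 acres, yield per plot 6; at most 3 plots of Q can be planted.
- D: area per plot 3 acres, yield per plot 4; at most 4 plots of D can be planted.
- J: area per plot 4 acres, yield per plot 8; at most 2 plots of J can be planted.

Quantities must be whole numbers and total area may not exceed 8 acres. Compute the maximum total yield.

20

Q has the best ratio (6/2); taking only Q gives at most 3×6 = 18 (stopped by the supply cap of 3).
Mixing does better — 2×Q and 1×J: area 8 ≤ 8, yield 2·6 + 1·8 = 20.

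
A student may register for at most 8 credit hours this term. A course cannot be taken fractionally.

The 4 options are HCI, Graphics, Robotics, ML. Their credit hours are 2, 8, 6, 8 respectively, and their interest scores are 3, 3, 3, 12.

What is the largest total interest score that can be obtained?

ML: credit hours 8 ≤ 8, interest score 12.
HCI: credit hours 2 ≤ 8, interest score 3.
HCI + Robotics: credit hours 2 + 6 = 8 ≤ 8, interest score 3 + 3 = 6.
Best is ML with total interest score 12.

12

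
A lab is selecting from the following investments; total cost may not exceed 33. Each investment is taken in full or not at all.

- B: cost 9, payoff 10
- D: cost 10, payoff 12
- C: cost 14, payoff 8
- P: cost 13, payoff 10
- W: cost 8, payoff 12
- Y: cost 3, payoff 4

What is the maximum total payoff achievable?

Treat it as a binary knapsack problem.
B + P + W + Y: cost 9 + 13 + 8 + 3 = 33 ≤ 33, payoff 10 + 10 + 12 + 4 = 36.
B + D + W + Y: cost 9 + 10 + 8 + 3 = 30 ≤ 33, payoff 10 + 12 + 12 + 4 = 38.
Best is B, D, W, and Y with total payoff 38.

38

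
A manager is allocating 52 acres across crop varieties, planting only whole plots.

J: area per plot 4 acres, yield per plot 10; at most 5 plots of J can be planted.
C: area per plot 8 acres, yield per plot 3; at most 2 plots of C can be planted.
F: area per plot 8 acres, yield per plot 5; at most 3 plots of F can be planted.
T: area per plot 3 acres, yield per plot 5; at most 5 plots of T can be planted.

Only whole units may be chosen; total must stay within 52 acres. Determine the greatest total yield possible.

5×J, 1×C, 1×F, and 5×T: area 51 ≤ 52, yield 5·10 + 1·3 + 1·5 + 5·5 = 83.
5×J, 2×F, and 5×T: area 51 ≤ 52, yield 5·10 + 2·5 + 5·5 = 85.
Best is 85.

85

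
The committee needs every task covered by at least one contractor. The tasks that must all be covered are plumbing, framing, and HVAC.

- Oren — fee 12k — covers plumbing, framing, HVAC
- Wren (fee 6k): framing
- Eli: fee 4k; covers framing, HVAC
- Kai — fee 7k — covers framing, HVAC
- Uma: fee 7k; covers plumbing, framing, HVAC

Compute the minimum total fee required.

This is an integer covering problem.
The greedy cost-per-new-task heuristic would pick Eli and Uma for 11, but a cheaper cover exists.
Uma alone covers plumbing, framing, HVAC — every task.
Total fee: 7.
No cover costs less than 7.

7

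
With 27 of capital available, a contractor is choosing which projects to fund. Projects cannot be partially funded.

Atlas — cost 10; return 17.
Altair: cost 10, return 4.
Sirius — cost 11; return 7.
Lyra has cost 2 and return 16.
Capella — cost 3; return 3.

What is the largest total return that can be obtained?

43

Allowing fractional choices, the relaxed optimum would be about 43.4, but projects are indivisible.
Atlas + Sirius + Lyra + Capella: cost 10 + 11 + 2 + 3 = 26 ≤ 27, return 17 + 7 + 16 + 3 = 43.
Atlas + Sirius + Lyra: cost 10 + 11 + 2 = 23 ≤ 27, return 17 + 7 + 16 = 40.
Best is Atlas, Sirius, Lyra, and Capella with total return 43.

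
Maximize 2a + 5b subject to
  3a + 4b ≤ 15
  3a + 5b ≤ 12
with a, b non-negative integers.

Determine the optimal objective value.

10

(a,b)=(0,2): 3·0+4·2=8≤15, 3·0+5·2=10≤12, objective 10.
(a,b)=(1,1): 3·1+4·1=7≤15, 3·1+5·1=8≤12, objective 7.
(a,b)=(0,1): 3·0+4·1=4≤15, 3·0+5·1=5≤12, objective 5.
No feasible integer point exceeds 10.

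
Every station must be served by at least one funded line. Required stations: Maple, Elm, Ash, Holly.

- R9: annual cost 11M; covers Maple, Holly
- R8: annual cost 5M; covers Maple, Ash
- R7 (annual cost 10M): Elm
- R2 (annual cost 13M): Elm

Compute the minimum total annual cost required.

This is an integer covering problem.
Choose R9, R8, and R7: together they cover Maple, Elm, Ash, Holly — every station.
Total annual cost: 11 + 5 + 10 = 26.
No cover costs less than 26.

26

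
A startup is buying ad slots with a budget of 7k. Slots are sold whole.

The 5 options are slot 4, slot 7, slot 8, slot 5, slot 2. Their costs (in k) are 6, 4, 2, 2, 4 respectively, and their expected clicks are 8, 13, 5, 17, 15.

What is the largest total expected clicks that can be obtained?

slot 8 + slot 5: cost 2 + 2 = 4 ≤ 7, expected clicks 5 + 17 = 22.
slot 5 + slot 2: cost 2 + 4 = 6 ≤ 7, expected clicks 17 + 15 = 32.
slot 7 + slot 5: cost 4 + 2 = 6 ≤ 7, expected clicks 13 + 17 = 30.
Best is slot 5 and slot 2 with total expected clicks 32.

32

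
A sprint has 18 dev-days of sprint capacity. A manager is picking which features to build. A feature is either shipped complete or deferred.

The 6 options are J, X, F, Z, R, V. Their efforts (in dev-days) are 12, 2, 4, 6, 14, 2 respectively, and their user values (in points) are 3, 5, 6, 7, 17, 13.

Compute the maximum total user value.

Treat it as a binary knapsack problem.
Allowing fractional choices, the relaxed optimum would be about 36.1, but features are indivisible.
X + R + V: effort 2 + 14 + 2 = 18 ≤ 18, user value 5 + 17 + 13 = 35.
X + F + Z + V: effort 2 + 4 + 6 + 2 = 14 ≤ 18, user value 5 + 6 + 7 + 13 = 31.
Best is X, R, and V with total user value 35.

35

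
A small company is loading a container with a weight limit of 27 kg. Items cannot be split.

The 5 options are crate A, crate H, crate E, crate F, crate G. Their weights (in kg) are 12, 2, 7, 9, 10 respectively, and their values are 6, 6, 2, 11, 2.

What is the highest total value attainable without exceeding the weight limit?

23

Allowing fractional choices, the relaxed optimum would be about 24.1, but items are indivisible.
crate H + crate E + crate F: weight 2 + 7 + 9 = 18 ≤ 27, value 6 + 2 + 11 = 19.
crate A + crate H + crate F: weight 12 + 2 + 9 = 23 ≤ 27, value 6 + 6 + 11 = 23.
Best is crate A, crate H, and crate F with total value 23.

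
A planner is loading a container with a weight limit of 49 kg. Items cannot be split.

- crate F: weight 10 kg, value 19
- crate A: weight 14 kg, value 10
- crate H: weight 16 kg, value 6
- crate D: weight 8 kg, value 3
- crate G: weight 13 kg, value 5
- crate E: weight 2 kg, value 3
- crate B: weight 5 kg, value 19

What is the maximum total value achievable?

Allowing fractional choices, the relaxed optimum would be about 57.9, but items are indivisible.
crate F + crate A + crate H + crate E + crate B: weight 10 + 14 + 16 + 2 + 5 = 47 ≤ 49, value 19 + 10 + 6 + 3 + 19 = 57.
crate F + crate A + crate G + crate E + crate B: weight 10 + 14 + 13 + 2 + 5 = 44 ≤ 49, value 19 + 10 + 5 + 3 + 19 = 56.
crate F + crate A + crate D + crate E + crate B: weight 10 + 14 + 8 + 2 + 5 = 39 ≤ 49, value 19 + 10 + 3 + 3 + 19 = 54.
Best is crate F, crate A, crate H, crate E, and crate B with total value 57.

57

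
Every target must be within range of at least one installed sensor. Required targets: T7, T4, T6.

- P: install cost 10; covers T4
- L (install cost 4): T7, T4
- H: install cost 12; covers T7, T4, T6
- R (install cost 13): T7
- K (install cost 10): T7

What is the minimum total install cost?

12

This is an integer covering problem.
The greedy cost-per-new-target heuristic would pick L and H for 16, but a cheaper cover exists.
H alone covers T7, T4, T6 — every target.
Total install cost: 12.
No cover costs less than 12.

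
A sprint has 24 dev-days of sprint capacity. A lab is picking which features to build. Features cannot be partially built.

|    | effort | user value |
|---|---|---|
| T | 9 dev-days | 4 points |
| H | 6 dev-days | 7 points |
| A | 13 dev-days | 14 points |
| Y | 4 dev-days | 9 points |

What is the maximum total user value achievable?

A + Y: effort 13 + 4 = 17 ≤ 24, user value 14 + 9 = 23.
H + A + Y: effort 6 + 13 + 4 = 23 ≤ 24, user value 7 + 14 + 9 = 30.
Best is H, A, and Y with total user value 30.

30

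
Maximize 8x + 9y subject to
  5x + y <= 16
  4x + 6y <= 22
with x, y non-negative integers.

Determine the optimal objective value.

Relaxing integrality, the LP optimum is 38.69 at (x,y) = (2.85, 1.77), which is not an integer point.
(x,y)=(1,3): 5·1+1·3=8≤16, 4·1+6·3=22≤22, objective 35.
(x,y)=(2,2): 5·2+1·2=12≤16, 4·2+6·2=20≤22, objective 34.
No feasible integer point exceeds 35.

35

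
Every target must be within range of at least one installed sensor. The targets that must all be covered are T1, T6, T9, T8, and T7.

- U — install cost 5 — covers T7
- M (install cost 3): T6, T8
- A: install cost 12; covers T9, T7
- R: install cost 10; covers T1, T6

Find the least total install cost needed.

25

This is an integer covering problem.
Choose M, A, and R: together they cover T1, T6, T9, T8, T7 — every target.
Total install cost: 3 + 12 + 10 = 25.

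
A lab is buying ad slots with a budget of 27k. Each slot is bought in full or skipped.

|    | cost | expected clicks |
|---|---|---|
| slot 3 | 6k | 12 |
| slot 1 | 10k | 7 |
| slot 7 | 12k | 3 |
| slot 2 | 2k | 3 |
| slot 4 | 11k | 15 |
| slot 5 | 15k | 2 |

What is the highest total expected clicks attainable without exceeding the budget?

34

slot 3 + slot 2 + slot 4: cost 6 + 2 + 11 = 19 ≤ 27, expected clicks 12 + 3 + 15 = 30.
slot 3 + slot 1 + slot 4: cost 6 + 10 + 11 = 27 ≤ 27, expected clicks 12 + 7 + 15 = 34.
slot 3 + slot 4: cost 6 + 11 = 17 ≤ 27, expected clicks 12 + 15 = 27.
Best is slot 3, slot 1, and slot 4 with total expected clicks 34.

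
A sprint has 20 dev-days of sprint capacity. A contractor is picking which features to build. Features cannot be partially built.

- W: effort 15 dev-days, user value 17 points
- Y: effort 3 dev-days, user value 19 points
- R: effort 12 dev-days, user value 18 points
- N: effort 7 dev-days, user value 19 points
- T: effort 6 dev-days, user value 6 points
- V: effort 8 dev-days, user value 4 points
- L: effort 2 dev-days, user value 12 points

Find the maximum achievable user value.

Take Y, N, T, and L: effort 3 + 7 + 6 + 2 = 18 ≤ 20, user value 19 + 19 + 6 + 12 = 56.
No other feasible combination does better.

56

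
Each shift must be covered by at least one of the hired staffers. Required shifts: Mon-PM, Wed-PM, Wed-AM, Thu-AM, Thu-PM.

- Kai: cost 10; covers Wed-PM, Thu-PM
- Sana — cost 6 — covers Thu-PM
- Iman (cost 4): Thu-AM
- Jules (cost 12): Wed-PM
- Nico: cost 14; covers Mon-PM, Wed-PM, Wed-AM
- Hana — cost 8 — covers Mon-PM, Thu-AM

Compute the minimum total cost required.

24

This is an integer covering problem.
Choose Sana, Iman, and Nico: together they cover Mon-PM, Wed-PM, Wed-AM, Thu-AM, Thu-PM — every shift.
Total cost: 6 + 4 + 14 = 24.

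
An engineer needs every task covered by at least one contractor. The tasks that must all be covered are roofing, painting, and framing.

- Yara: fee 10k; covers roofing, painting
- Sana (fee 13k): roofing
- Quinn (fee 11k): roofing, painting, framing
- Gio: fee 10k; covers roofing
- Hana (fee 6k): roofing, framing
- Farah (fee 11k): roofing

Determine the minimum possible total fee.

This is an integer covering problem.
The greedy cost-per-new-task heuristic would pick Hana and Yara for 16, but a cheaper cover exists.
Quinn alone covers roofing, painting, framing — every task.
Total fee: 11.
No cover costs less than 11.

11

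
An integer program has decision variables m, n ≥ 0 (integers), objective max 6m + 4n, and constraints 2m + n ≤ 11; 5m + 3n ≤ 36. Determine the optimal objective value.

44

(m,n)=(0,11): 2·0+1·11=11≤11, 5·0+3·11=33≤36, objective 44.
(m,n)=(0,10): 2·0+1·10=10≤11, 5·0+3·10=30≤36, objective 40.
The best lattice point is (0,11), giving 44.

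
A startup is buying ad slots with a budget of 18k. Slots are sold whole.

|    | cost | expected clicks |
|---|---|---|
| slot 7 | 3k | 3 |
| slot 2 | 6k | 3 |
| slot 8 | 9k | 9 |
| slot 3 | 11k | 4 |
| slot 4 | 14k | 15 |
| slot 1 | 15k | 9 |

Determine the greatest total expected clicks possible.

This is a 0-1 knapsack instance.
Take slot 7 and slot 4: cost 3 + 14 = 17 ≤ 18, expected clicks 3 + 15 = 18.
No other feasible combination does better.

18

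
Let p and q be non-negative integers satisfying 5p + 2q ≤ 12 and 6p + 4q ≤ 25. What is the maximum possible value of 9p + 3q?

21

Relaxing integrality, the LP optimum is 21.60 at (p,q) = (2.4, 0), which is not an integer point.
(p,q)=(2,1): 5·2+2·1=12≤12, 6·2+4·1=16≤25, objective 21.
(p,q)=(2,0): 5·2+2·0=10≤12, 6·2+4·0=12≤25, objective 18.
(p,q)=(1,2): 5·1+2·2=9≤12, 6·1+4·2=14≤25, objective 15.
(p,q)=(1,1): 5·1+2·1=7≤12, 6·1+4·1=10≤25, objective 12.
No feasible integer point exceeds 21.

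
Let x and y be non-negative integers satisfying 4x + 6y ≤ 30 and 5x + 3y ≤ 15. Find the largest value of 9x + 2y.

27

(x,y)=(3,0): 4·3+6·0=12≤30, 5·3+3·0=15≤15, objective 27.
(x,y)=(2,1): 4·2+6·1=14≤30, 5·2+3·1=13≤15, objective 20.
(x,y)=(2,0): 4·2+6·0=8≤30, 5·2+3·0=10≤15, objective 18.
Maximum is 27 at (x,y)=(3,0).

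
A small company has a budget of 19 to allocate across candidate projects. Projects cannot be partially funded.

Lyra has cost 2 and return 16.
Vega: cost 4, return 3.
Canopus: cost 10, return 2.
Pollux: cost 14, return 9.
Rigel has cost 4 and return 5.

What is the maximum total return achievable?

25

Lyra + Vega + Rigel: cost 2 + 4 + 4 = 10 ≤ 19, return 16 + 3 + 5 = 24.
Lyra + Canopus + Rigel: cost 2 + 10 + 4 = 16 ≤ 19, return 16 + 2 + 5 = 23.
Lyra + Pollux: cost 2 + 14 = 16 ≤ 19, return 16 + 9 = 25.
Best is Lyra and Pollux with total return 25.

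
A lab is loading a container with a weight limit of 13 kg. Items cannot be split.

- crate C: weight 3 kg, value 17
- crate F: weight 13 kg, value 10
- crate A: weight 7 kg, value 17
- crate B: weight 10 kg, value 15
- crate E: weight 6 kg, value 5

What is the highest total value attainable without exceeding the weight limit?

34

crate C + crate B: weight 3 + 10 = 13 ≤ 13, value 17 + 15 = 32.
crate C + crate E: weight 3 + 6 = 9 ≤ 13, value 17 + 5 = 22.
crate C + crate A: weight 3 + 7 = 10 ≤ 13, value 17 + 17 = 34.
Best is crate C and crate A with total value 34.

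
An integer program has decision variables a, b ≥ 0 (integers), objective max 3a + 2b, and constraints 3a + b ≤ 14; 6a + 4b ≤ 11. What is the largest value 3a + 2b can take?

(a,b)=(1,1): 3·1+1·1=4≤14, 6·1+4·1=10≤11, objective 5.
(a,b)=(0,2): 3·0+1·2=2≤14, 6·0+4·2=8≤11, objective 4.
No feasible integer point exceeds 5.

5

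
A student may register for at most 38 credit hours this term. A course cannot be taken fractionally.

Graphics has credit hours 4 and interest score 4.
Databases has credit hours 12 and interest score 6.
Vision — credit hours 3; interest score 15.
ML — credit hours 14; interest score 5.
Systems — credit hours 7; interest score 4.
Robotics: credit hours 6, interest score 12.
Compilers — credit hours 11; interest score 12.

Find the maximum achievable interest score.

Take Graphics, Databases, Vision, Robotics, and Compilers: credit hours 4 + 12 + 3 + 6 + 11 = 36 ≤ 38, interest score 4 + 6 + 15 + 12 + 12 = 49.
No other feasible combination does better.

49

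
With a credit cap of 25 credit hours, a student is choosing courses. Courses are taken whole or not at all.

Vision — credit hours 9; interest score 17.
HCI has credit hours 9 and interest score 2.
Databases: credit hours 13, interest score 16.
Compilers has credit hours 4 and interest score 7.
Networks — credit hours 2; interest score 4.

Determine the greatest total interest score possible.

37

Allowing fractional choices, the relaxed optimum would be about 40.3, but courses are indivisible.
Vision + Databases: credit hours 9 + 13 = 22 ≤ 25, interest score 17 + 16 = 33.
Vision + Databases + Networks: credit hours 9 + 13 + 2 = 24 ≤ 25, interest score 17 + 16 + 4 = 37.
Vision + HCI + Compilers + Networks: credit hours 9 + 9 + 4 + 2 = 24 ≤ 25, interest score 17 + 2 + 7 + 4 = 30.
Best is Vision, Databases, and Networks with total interest score 37.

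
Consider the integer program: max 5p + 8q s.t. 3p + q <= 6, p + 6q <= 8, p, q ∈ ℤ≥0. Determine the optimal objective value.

(p,q)=(1,1) is feasible, giving 13.
(p,q)=(2,0) is feasible, giving 10.
(p,q)=(0,1) is feasible, giving 8.
The best lattice point is (1,1), giving 13.

13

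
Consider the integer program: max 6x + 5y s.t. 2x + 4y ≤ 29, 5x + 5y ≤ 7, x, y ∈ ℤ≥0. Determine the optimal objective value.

The continuous relaxation peaks at (1.4, 0) with value 8.40; rounding to a feasible lattice point costs some objective.
(x,y)=(1,0): 2·1+4·0=2≤29, 5·1+5·0=5≤7, objective 6.
(x,y)=(0,1): 2·0+4·1=4≤29, 5·0+5·1=5≤7, objective 5.
The best lattice point is (1,0), giving 6.

6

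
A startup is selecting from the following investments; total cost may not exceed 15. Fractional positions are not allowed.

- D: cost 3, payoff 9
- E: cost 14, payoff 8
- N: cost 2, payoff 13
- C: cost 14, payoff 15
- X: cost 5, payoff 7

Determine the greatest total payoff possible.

29

D + N + X: cost 3 + 2 + 5 = 10 ≤ 15, payoff 9 + 13 + 7 = 29.
D + N: cost 3 + 2 = 5 ≤ 15, payoff 9 + 13 = 22.
Best is D, N, and X with total payoff 29.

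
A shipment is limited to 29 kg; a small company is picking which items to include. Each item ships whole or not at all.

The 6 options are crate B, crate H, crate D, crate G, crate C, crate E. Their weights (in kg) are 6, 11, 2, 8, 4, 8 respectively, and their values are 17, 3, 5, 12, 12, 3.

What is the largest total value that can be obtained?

crate B + crate D + crate G + crate C + crate E: weight 6 + 2 + 8 + 4 + 8 = 28 ≤ 29, value 17 + 5 + 12 + 12 + 3 = 49.
crate B + crate D + crate G + crate C: weight 6 + 2 + 8 + 4 = 20 ≤ 29, value 17 + 5 + 12 + 12 = 46.
crate B + crate G + crate C + crate E: weight 6 + 8 + 4 + 8 = 26 ≤ 29, value 17 + 12 + 12 + 3 = 44.
Best is crate B, crate D, crate G, crate C, and crate E with total value 49.

49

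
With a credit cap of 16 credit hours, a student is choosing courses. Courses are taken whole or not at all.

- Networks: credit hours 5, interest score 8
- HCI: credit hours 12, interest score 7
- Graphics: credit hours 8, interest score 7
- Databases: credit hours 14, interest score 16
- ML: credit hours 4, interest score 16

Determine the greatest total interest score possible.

Networks + ML: credit hours 5 + 4 = 9 ≤ 16, interest score 8 + 16 = 24.
HCI + ML: credit hours 12 + 4 = 16 ≤ 16, interest score 7 + 16 = 23.
Graphics + ML: credit hours 8 + 4 = 12 ≤ 16, interest score 7 + 16 = 23.
Best is Networks and ML with total interest score 24.

24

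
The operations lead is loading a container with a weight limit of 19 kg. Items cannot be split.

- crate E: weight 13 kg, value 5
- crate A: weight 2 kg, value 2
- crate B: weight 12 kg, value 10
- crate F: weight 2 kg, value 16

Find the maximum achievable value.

Allowing fractional choices, the relaxed optimum would be about 29.2, but items are indivisible.
crate A + crate B + crate F: weight 2 + 12 + 2 = 16 ≤ 19, value 2 + 10 + 16 = 28.
crate E + crate A + crate F: weight 13 + 2 + 2 = 17 ≤ 19, value 5 + 2 + 16 = 23.
crate B + crate F: weight 12 + 2 = 14 ≤ 19, value 10 + 16 = 26.
Best is crate A, crate B, and crate F with total value 28.

28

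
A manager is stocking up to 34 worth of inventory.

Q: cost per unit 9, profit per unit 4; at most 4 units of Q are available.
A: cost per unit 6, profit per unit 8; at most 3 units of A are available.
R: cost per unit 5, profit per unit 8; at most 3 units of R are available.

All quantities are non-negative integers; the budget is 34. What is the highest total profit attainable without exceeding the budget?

This is a bounded integer knapsack.
Take 3×A and 3×R: cost 33 ≤ 34, profit 3·8 + 3·8 = 48.
R has the best ratio (8/5) and is taken to its limit of 3; remaining capacity is filled optimally with the others.

48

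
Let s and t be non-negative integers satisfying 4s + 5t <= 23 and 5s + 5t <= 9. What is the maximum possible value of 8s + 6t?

8

(s,t)=(1,0) is feasible, giving 8.
(s,t)=(0,1) is feasible, giving 6.
(s,t)=(0,0) is feasible, giving 0.
The best lattice point is (1,0), giving 8.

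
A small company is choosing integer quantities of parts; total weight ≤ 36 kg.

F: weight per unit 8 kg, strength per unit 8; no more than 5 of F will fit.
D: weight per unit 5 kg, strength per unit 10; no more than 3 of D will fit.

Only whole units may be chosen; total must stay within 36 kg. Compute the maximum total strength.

46

3×F and 2×D: weight 34 ≤ 36, strength 3·8 + 2·10 = 44.
2×F and 3×D: weight 31 ≤ 36, strength 2·8 + 3·10 = 46.
Best is 46.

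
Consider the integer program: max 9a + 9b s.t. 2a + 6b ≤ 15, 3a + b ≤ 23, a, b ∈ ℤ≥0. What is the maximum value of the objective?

63

Relaxing integrality, the LP optimum is 67.50 at (a,b) = (7.5, 0), which is not an integer point.
(a,b)=(7,0): 2·7+6·0=14≤15, 3·7+1·0=21≤23, objective 63.
(a,b)=(6,0): 2·6+6·0=12≤15, 3·6+1·0=18≤23, objective 54.
No feasible integer point exceeds 63.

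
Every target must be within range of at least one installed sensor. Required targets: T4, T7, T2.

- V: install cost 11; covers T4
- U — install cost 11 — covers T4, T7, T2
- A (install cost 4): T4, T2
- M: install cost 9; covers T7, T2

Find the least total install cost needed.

11

This is a weighted set-cover instance.
The greedy cost-per-new-target heuristic would pick A and M for 13, but a cheaper cover exists.
U alone covers T4, T7, T2 — every target.
Total install cost: 11.
No cover costs less than 11.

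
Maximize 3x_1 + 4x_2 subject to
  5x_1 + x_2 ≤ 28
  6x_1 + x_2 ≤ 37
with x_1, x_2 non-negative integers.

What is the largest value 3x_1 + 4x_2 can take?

112

(x_1,x_2)=(0,28): 5·0+1·28=28≤28, 6·0+1·28=28≤37, objective 112.
(x_1,x_2)=(0,27): 5·0+1·27=27≤28, 6·0+1·27=27≤37, objective 108.
The best lattice point is (0,28), giving 112.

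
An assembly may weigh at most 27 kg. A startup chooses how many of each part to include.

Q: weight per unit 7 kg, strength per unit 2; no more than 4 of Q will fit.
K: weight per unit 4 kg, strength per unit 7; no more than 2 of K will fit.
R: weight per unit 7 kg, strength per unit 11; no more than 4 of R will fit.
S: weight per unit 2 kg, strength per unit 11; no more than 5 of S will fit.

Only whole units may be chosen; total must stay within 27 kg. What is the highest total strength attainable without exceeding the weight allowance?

Take 2×K, 1×R, and 5×S: weight 25 ≤ 27, strength 2·7 + 1·11 + 5·11 = 80.
S has the best ratio (11/2) and is taken to its limit of 5; remaining capacity is filled optimally with the others.

80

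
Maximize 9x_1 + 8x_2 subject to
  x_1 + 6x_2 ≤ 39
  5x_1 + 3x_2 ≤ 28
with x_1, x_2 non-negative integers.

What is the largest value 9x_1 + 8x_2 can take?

Relaxing integrality, the LP optimum is 66.48 at (x_1,x_2) = (1.89, 6.19), which is not an integer point.
(x_1,x_2)=(2,6): 1·2+6·6=38≤39, 5·2+3·6=28≤28, objective 66.
(x_1,x_2)=(2,5): 1·2+6·5=32≤39, 5·2+3·5=25≤28, objective 58.
(x_1,x_2)=(1,6): 1·1+6·6=37≤39, 5·1+3·6=23≤28, objective 57.
Maximum is 66 at (x_1,x_2)=(2,6).

66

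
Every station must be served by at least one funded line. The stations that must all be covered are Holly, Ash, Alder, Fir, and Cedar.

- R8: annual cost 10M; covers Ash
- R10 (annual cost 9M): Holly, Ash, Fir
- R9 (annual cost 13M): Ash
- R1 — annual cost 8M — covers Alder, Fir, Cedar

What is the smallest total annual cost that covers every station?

Choose R10 and R1: together they cover Holly, Ash, Alder, Fir, Cedar — every station.
Total annual cost: 9 + 8 = 17.

17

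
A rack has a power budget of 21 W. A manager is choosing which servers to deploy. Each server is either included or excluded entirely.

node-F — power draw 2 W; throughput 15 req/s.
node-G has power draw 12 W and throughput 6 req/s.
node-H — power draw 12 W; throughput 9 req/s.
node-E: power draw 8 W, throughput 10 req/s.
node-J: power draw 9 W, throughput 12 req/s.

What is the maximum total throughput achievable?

37

Allowing fractional choices, the relaxed optimum would be about 38.5, but servers are indivisible.
node-F + node-E + node-J: power draw 2 + 8 + 9 = 19 ≤ 21, throughput 15 + 10 + 12 = 37.
node-F + node-J: power draw 2 + 9 = 11 ≤ 21, throughput 15 + 12 = 27.
node-F + node-E: power draw 2 + 8 = 10 ≤ 21, throughput 15 + 10 = 25.
Best is node-F, node-E, and node-J with total throughput 37.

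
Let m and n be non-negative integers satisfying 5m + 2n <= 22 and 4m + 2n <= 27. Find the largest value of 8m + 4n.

(m,n)=(0,11): 5·0+2·11=22≤22, 4·0+2·11=22≤27, objective 44.
(m,n)=(0,10): 5·0+2·10=20≤22, 4·0+2·10=20≤27, objective 40.
The best lattice point is (0,11), giving 44.

44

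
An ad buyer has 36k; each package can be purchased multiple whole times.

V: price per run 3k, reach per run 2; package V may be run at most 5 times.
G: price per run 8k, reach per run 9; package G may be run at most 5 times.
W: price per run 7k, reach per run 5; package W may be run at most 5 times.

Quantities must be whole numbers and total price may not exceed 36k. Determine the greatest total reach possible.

Take 1×V and 4×G: price 35 ≤ 36, reach 1·2 + 4·9 = 38.
No other integer combination yields more.

38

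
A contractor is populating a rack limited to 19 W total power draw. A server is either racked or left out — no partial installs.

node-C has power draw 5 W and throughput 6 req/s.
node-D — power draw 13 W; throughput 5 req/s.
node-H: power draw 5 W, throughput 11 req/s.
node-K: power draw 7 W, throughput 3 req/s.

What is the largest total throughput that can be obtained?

Treat it as a binary knapsack problem.
node-C + node-H: power draw 5 + 5 = 10 ≤ 19, throughput 6 + 11 = 17.
node-C + node-H + node-K: power draw 5 + 5 + 7 = 17 ≤ 19, throughput 6 + 11 + 3 = 20.
node-D + node-H: power draw 13 + 5 = 18 ≤ 19, throughput 5 + 11 = 16.
Best is node-C, node-H, and node-K with total throughput 20.

20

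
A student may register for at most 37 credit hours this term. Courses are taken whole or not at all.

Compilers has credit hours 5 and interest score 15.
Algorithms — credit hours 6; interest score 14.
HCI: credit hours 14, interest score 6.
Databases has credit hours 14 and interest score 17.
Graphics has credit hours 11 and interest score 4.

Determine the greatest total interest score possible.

This is an integer program with binary decision variables.
Compilers + Algorithms + HCI + Graphics: credit hours 5 + 6 + 14 + 11 = 36 ≤ 37, interest score 15 + 14 + 6 + 4 = 39.
Compilers + Algorithms + Databases: credit hours 5 + 6 + 14 = 25 ≤ 37, interest score 15 + 14 + 17 = 46.
Compilers + Algorithms + Databases + Graphics: credit hours 5 + 6 + 14 + 11 = 36 ≤ 37, interest score 15 + 14 + 17 + 4 = 50.
Best is Compilers, Algorithms, Databases, and Graphics with total interest score 50.

50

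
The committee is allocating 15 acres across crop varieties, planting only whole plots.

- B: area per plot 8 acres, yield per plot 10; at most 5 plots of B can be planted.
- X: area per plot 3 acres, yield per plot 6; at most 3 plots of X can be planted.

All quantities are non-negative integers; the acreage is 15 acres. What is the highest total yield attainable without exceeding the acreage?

Take 1×B and 2×X: area 14 ≤ 15, yield 1·10 + 2·6 = 22.
No other integer combination yields more.

22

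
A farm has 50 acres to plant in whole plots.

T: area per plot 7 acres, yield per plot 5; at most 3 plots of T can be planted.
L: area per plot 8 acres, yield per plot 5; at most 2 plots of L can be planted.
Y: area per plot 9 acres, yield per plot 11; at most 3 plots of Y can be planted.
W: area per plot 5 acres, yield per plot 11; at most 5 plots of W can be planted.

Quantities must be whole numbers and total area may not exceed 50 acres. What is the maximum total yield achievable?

82

Take 1×T, 2×Y, and 5×W: area 50 ≤ 50, yield 1·5 + 2·11 + 5·11 = 82.
W has the best ratio (11/5) and is taken to its limit of 5; remaining capacity is filled optimally with the others.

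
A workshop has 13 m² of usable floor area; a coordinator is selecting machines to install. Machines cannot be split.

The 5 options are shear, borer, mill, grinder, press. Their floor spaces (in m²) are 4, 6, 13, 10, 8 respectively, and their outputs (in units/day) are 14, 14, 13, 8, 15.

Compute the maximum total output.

This is an integer program with binary decision variables.
Take shear and press: floor space 4 + 8 = 12 ≤ 13, output 14 + 15 = 29.
No other feasible combination does better.

29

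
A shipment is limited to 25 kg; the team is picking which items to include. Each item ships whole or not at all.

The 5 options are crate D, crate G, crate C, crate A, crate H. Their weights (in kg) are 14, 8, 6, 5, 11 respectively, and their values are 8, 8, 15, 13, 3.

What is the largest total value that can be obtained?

36

crate G + crate C + crate A: weight 8 + 6 + 5 = 19 ≤ 25, value 8 + 15 + 13 = 36.
crate D + crate C + crate A: weight 14 + 6 + 5 = 25 ≤ 25, value 8 + 15 + 13 = 36.
The maximum value is 36; one optimal choice is crate G, crate C, and crate A.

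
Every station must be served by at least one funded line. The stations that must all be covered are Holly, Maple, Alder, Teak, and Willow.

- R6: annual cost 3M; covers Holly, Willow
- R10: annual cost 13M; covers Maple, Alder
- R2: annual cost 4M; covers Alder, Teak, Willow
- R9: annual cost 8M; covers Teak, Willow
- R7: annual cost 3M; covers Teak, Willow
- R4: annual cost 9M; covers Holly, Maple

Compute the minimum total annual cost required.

13

This is an integer covering problem.
Choose R2 and R4: together they cover Holly, Maple, Alder, Teak, Willow — every station.
Total annual cost: 4 + 9 = 13.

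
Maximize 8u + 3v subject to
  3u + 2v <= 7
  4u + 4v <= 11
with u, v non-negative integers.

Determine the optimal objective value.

16

The continuous relaxation peaks at (2.33, 0) with value 18.67; rounding to a feasible lattice point costs some objective.
(u,v)=(2,0): 3·2+2·0=6≤7, 4·2+4·0=8≤11, objective 16.
(u,v)=(1,1): 3·1+2·1=5≤7, 4·1+4·1=8≤11, objective 11.
(u,v)=(1,0): 3·1+2·0=3≤7, 4·1+4·0=4≤11, objective 8.
The best lattice point is (2,0), giving 16.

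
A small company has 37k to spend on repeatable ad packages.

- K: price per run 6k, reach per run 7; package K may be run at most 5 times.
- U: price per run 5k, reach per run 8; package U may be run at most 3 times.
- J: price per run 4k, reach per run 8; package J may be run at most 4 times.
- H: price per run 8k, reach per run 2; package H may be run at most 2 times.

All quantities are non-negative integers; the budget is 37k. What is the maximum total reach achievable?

63

J has the best ratio (8/4); taking only J gives at most 4×8 = 32 (stopped by the supply cap of 4).
Mixing does better — 1×K, 3×U, and 4×J: price 37 ≤ 37, reach 1·7 + 3·8 + 4·8 = 63.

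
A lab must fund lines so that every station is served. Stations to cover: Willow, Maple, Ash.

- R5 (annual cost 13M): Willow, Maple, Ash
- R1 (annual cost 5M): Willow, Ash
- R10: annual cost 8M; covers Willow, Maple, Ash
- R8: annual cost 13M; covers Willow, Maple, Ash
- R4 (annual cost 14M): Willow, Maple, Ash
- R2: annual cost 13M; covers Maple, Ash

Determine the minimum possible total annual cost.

8

This is an integer covering problem.
R10 alone covers Willow, Maple, Ash — every station.
Total annual cost: 8.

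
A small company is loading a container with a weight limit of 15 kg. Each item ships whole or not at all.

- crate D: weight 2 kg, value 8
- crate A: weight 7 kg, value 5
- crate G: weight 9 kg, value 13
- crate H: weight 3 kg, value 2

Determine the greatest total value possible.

23

Allowing fractional choices, the relaxed optimum would be about 23.9, but items are indivisible.
crate D + crate G: weight 2 + 9 = 11 ≤ 15, value 8 + 13 = 21.
crate D + crate A + crate H: weight 2 + 7 + 3 = 12 ≤ 15, value 8 + 5 + 2 = 15.
crate D + crate G + crate H: weight 2 + 9 + 3 = 14 ≤ 15, value 8 + 13 + 2 = 23.
Best is crate D, crate G, and crate H with total value 23.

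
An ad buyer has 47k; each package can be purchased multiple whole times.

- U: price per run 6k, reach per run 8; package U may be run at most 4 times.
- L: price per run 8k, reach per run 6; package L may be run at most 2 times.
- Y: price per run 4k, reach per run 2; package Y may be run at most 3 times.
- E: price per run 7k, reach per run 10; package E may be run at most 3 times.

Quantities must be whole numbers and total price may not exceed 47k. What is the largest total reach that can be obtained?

Take 4×U and 3×E: price 45 ≤ 47, reach 4·8 + 3·10 = 62.
E has the best ratio (10/7) and is taken to its limit of 3; remaining capacity is filled optimally with the others.

62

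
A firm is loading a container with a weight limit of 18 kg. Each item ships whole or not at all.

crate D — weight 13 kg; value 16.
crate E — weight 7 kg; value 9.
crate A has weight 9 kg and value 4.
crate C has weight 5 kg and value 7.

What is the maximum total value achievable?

23

Take crate D and crate C: weight 13 + 5 = 18 ≤ 18, value 16 + 7 = 23.
No other feasible combination does better.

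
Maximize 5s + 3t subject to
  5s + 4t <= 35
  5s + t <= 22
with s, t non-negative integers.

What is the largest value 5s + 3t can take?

30

Relaxing integrality, the LP optimum is 30.67 at (s,t) = (3.53, 4.33), which is not an integer point.
(s,t)=(3,5) is feasible, giving 30.
(s,t)=(2,6) is feasible, giving 28.
(s,t)=(3,4) is feasible, giving 27.
No feasible integer point exceeds 30.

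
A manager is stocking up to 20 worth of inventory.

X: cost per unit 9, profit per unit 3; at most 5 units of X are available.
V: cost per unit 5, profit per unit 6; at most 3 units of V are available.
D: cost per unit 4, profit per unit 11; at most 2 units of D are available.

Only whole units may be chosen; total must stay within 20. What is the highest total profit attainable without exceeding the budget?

Take 2×V and 2×D: cost 18 ≤ 20, profit 2·6 + 2·11 = 34.
D has the best ratio (11/4) and is taken to its limit of 2; remaining capacity is filled optimally with the others.

34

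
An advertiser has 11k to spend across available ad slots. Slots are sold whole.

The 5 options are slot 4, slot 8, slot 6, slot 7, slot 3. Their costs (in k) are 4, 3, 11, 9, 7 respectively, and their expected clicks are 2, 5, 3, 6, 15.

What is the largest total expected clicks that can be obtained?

slot 3: cost 7 ≤ 11, expected clicks 15.
slot 4 + slot 3: cost 4 + 7 = 11 ≤ 11, expected clicks 2 + 15 = 17.
slot 8 + slot 3: cost 3 + 7 = 10 ≤ 11, expected clicks 5 + 15 = 20.
Best is slot 8 and slot 3 with total expected clicks 20.

20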